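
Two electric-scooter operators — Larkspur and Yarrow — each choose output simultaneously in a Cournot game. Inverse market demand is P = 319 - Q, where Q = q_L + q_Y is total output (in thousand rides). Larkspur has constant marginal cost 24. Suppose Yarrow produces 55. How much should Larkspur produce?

120

With the rival's output fixed at 55, Larkspur's profit is π_L = (319 - 55 - q_L)q_L - (24q_L) = (264 - q_L)q_L - (24q_L).
∂π_L/∂q_L = 240 - 2q_L = 0, so q_L = 120.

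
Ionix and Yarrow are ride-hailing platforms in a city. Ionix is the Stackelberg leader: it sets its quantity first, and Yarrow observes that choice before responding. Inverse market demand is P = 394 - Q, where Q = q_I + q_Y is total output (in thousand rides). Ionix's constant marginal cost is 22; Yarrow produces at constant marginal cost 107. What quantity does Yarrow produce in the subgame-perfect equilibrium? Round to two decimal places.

Solve by backward induction. Given q_I, the follower Yarrow maximises π_Y = (394 - q_I - q_Y)q_Y - 107q_Y.
Setting the follower's marginal profit to zero, 287 - q_I - 2q_Y = 0, i.e. q_Y = (287 - q_I)/2.
The leader anticipates this reaction. Substituting into P = 394 - Q gives P = 501/2 - (1/2)q_I, so π_I = (501/2 - (1/2)q_I)q_I - 22q_I.
Leader FOC: 457/2 - q_I = 0, so q_I = 457/2.
Then q_Y = (287 - 457/2)/2 = 117/4.

29.25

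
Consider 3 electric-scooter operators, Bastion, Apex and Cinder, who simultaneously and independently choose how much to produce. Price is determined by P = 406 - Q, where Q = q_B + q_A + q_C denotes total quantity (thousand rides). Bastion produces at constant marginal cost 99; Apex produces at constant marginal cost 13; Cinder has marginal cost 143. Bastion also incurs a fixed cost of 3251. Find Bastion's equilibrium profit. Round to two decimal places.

1138.06

Bastion's profit: π_B = (406 - Q)q_B - (99q_B). Setting ∂π_B/∂q_B = 0: 307 - 2q_B - (q_A + q_C) = 0.
Apex's profit: π_A = (406 - Q)q_A - (13q_A). Setting ∂π_A/∂q_A = 0: 393 - 2q_A - (q_B + q_C) = 0.
Cinder's profit: π_C = (406 - Q)q_C - (143q_C). Setting ∂π_C/∂q_C = 0: 263 - 2q_C - (q_B + q_A) = 0.
Summing all 3 equations gives 963 − 4Q = 0, hence Q = 963/4.
Back-substituting: q_B = (307 − 963/4) = 265/4, q_A = (393 − 963/4) = 609/4, q_C = (263 − 963/4) = 89/4.
Price P = 406 - 963/4 = 661/4.
Bastion's profit: (661/4 - 99)·(265/4) - 3251 = 1138.0625.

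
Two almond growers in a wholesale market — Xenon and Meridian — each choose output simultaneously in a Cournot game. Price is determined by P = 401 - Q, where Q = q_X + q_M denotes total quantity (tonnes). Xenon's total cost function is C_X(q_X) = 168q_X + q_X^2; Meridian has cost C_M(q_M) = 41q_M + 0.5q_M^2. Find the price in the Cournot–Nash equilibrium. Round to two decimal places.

260.45

Xenon's profit: π_X = (401 - Q)q_X - (168q_X + q_X²). Setting ∂π_X/∂q_X = 0: 233 - 4q_X - (q_M) = 0.
Meridian's first-order condition: 360 - 3q_M - (q_X) = 0.
Best responses: q_X = (233 - q_M)/4, q_M = (360 - q_X)/3.
Substituting one into the other gives q_X = 339/11 and q_M = 1207/11.
Total output Q = 1546/11, so price P = 401 - 1546/11 = 260.4545.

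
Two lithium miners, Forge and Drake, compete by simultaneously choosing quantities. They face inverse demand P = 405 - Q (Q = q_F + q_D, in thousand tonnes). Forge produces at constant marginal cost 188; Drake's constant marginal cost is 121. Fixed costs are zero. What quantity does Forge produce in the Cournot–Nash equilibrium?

Forge's profit: π_F = (405 - Q)q_F - (188q_F). Setting ∂π_F/∂q_F = 0: 217 - 2q_F - (q_D) = 0.
Drake's profit: π_D = (405 - Q)q_D - (121q_D). Setting ∂π_D/∂q_D = 0: 284 - 2q_D - (q_F) = 0.
Best responses: q_F = (217 - q_D)/2, q_D = (284 - q_F)/2.
Solving the pair: q_F = 50, q_D = 117.

50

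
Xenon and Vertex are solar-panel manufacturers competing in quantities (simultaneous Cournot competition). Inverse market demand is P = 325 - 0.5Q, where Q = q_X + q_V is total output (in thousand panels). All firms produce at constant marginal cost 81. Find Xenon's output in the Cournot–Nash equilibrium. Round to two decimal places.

Each firm earns π_i = (325 - 0.5Q)q_i - 81q_i.
Setting ∂π_i/∂q_i = 0 with rivals' quantities fixed: 244 - q_i - (1/2)q_j = 0.
With identical firms every q_j equals q_i, so q_j = q_i and 244 = (3/2)q_i, giving q_i = 488/3.

162.67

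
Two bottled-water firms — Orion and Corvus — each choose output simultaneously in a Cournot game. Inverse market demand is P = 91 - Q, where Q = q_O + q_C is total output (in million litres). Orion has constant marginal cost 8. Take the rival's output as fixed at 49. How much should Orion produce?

With the rival's output fixed at 49, Orion's profit is π_O = (91 - 49 - q_O)q_O - (8q_O) = (42 - q_O)q_O - (8q_O).
∂π_O/∂q_O = 34 - 2q_O = 0, so q_O = 17.

17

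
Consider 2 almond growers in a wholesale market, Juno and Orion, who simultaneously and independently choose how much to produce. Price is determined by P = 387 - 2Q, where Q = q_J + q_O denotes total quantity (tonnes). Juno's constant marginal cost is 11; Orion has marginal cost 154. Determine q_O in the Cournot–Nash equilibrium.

Juno's profit: π_J = (387 - 2Q)q_J - (11q_J). Setting ∂π_J/∂q_J = 0: 376 - 4q_J - 2(q_O) = 0.
Orion's profit: π_O = (387 - 2Q)q_O - (154q_O). Setting ∂π_O/∂q_O = 0: 233 - 4q_O - 2(q_J) = 0.
Rearranging gives the reaction functions q_J = (376 - 2q_O)/4 and q_O = (233 - 2q_J)/4.
Solving the pair: q_J = 173/2, q_O = 15.

15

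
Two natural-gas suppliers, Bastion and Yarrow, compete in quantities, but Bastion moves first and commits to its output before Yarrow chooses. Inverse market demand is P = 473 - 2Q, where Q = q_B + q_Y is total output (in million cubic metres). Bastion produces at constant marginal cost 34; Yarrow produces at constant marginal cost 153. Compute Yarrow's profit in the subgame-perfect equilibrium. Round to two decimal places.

The follower Yarrow best-responds to any q_B: π_Y = (473 - 2Q)q_Y - 153q_Y.
Follower FOC: 320 - 2q_B - 4q_Y = 0, so q_Y(q_B) = (320 - 2q_B)/4.
The leader anticipates this reaction. Substituting into P = 473 - 2Q gives P = 313 - q_B, so π_B = (313 - q_B)q_B - 34q_B.
Leader FOC: 279 - 2q_B = 0, so q_B = 279/2.
Then q_Y = (320 - 2·(279/2))/4 = 41/4.
Price P = 473 - 2·(599/4) = 347/2.
Yarrow's profit: (347/2 - 153)·(41/4) = 1681/8.

210.13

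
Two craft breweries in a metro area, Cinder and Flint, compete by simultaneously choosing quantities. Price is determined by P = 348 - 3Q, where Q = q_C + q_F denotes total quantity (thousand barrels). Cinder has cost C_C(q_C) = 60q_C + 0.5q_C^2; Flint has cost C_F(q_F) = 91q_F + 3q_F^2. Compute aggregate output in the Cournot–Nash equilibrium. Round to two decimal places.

Cinder's profit: π_C = (348 - 3Q)q_C - (60q_C + (1/2)q_C²). Setting ∂π_C/∂q_C = 0: 288 - 7q_C - 3(q_F) = 0.
Flint's first-order condition: 257 - 12q_F - 3(q_C) = 0.
Best responses: q_C = (288 - 3q_F)/7, q_F = (257 - 3q_C)/12.
Solving the pair: q_C = 179/5, q_F = 187/15.
Total output Q = 179/5 + 187/15 = 724/15.

48.27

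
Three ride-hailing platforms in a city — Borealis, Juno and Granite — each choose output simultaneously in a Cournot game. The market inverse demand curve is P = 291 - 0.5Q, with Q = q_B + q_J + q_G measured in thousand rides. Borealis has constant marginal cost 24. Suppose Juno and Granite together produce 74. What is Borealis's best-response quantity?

With rivals' combined output fixed at 74, Borealis's profit is π_B = (291 - (1/2)·74 - (1/2)q_B)q_B - (24q_B) = (254 - (1/2)q_B)q_B - (24q_B).
∂π_B/∂q_B = 230 - q_B = 0, so q_B = 230.

230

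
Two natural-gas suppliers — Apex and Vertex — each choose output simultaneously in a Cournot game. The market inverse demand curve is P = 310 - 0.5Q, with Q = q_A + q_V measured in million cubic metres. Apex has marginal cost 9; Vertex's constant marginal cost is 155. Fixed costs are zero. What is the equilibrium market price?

Apex's profit: π_A = (310 - 0.5Q)q_A - (9q_A). Setting ∂π_A/∂q_A = 0: 301 - q_A - (1/2)(q_V) = 0.
Vertex's first-order condition: 155 - q_V - (1/2)(q_A) = 0.
Rearranging gives the reaction functions q_A = (301 - (1/2)q_V) and q_V = (155 - (1/2)q_A).
Solving the pair: q_A = 298, q_V = 6.
Total output Q = 304, so price P = 310 - (1/2)·304 = 158.

158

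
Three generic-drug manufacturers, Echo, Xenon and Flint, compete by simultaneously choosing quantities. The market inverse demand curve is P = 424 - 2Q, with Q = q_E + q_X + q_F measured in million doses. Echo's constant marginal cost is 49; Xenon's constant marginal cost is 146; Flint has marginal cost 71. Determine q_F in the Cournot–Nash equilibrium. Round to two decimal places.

50.75

Echo's profit: π_E = (424 - 2Q)q_E - (49q_E). Setting ∂π_E/∂q_E = 0: 375 - 4q_E - 2(q_X + q_F) = 0.
Xenon's profit: π_X = (424 - 2Q)q_X - (146q_X). Setting ∂π_X/∂q_X = 0: 278 - 4q_X - 2(q_E + q_F) = 0.
Flint's profit: π_F = (424 - 2Q)q_F - (71q_F). Setting ∂π_F/∂q_F = 0: 353 - 4q_F - 2(q_E + q_X) = 0.
Adding the 3 conditions: 1006 − 4Q − 4Q = 0, i.e. Q = 503/4.
Back-substituting: q_E = (375 − 503/2)/2 = 247/4, q_X = (278 − 503/2)/2 = 53/4, q_F = (353 − 503/2)/2 = 203/4.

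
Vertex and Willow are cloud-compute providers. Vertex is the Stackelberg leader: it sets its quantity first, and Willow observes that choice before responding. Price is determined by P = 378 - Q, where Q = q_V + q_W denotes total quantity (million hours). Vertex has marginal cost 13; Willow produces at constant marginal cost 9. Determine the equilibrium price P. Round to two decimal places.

103.25

Solve by backward induction. Given q_V, the follower Willow maximises π_W = (378 - q_V - q_W)q_W - 9q_W.
∂π_W/∂q_W = 369 - q_V - 2q_W = 0 gives the reaction function q_W = (369 - q_V)/2.
Vertex substitutes q_W(q_V) into its own profit: π_V = q_V(378 - q_V - (369 - q_V)/2) - 13q_V = (387/2 - (1/2)q_V)q_V - 13q_V.
Leader FOC: 361/2 - q_V = 0, so q_V = 361/2.
Then q_W = (369 - 361/2)/2 = 377/4.
Total output Q = 1099/4, so price P = 378 - 1099/4 = 413/4.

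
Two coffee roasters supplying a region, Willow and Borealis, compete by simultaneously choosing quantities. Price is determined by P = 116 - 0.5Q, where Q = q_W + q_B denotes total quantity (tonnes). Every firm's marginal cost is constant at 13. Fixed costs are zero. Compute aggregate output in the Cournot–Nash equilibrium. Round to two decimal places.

137.33

A representative firm's profit is π_i = q_i(116 - 0.5Q) - 13q_i.
First-order condition (treating rivals' output as given): 103 - q_i - (1/2)q_j = 0.
With identical firms every q_j equals q_i, so q_j = q_i and 103 = (3/2)q_i, giving q_i = 206/3.
Total output Q = 206/3 + 206/3 = 412/3.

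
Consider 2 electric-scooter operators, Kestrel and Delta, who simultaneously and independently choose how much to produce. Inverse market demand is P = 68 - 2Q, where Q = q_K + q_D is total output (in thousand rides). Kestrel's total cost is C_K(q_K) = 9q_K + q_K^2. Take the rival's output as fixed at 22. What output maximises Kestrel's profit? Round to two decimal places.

2.50

With the rival's output fixed at 22, Kestrel's profit is π_K = (68 - 2·22 - 2q_K)q_K - (9q_K + q_K²) = (24 - 2q_K)q_K - (9q_K + q_K²).
∂π_K/∂q_K = 15 - 6q_K = 0, so q_K = 5/2.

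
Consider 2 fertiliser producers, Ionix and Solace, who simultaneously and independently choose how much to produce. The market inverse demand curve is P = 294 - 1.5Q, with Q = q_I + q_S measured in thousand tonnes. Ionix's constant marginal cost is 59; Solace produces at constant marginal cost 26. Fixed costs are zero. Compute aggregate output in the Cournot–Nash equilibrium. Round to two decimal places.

Ionix's profit: π_I = (294 - 1.5Q)q_I - (59q_I). Setting ∂π_I/∂q_I = 0: 235 - 3q_I - (3/2)(q_S) = 0.
Solace's first-order condition: 268 - 3q_S - (3/2)(q_I) = 0.
So q_I = (235 - (3/2)q_S)/3 and q_S = (268 - (3/2)q_I)/3.
Solving the pair: q_I = 404/9, q_S = 602/9.
Total output Q = 404/9 + 602/9 = 1006/9.

111.78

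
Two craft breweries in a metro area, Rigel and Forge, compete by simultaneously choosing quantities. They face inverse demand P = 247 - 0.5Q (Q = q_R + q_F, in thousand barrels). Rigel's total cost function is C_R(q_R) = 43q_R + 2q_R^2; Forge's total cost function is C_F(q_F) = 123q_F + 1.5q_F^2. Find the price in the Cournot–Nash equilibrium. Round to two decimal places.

Rigel's profit: π_R = (247 - 0.5Q)q_R - (43q_R + 2q_R²). Setting ∂π_R/∂q_R = 0: 204 - 5q_R - (1/2)(q_F) = 0.
Forge's profit: π_F = (247 - 0.5Q)q_F - (123q_F + (3/2)q_F²). Setting ∂π_F/∂q_F = 0: 124 - 4q_F - (1/2)(q_R) = 0.
So q_R = (204 - (1/2)q_F)/5 and q_F = (124 - (1/2)q_R)/4.
Substituting one into the other gives q_R = 38.1772 and q_F = 26.2278.
Total output Q = 64.4051, so price P = 247 - (1/2)·64.4051 = 214.7975.

214.80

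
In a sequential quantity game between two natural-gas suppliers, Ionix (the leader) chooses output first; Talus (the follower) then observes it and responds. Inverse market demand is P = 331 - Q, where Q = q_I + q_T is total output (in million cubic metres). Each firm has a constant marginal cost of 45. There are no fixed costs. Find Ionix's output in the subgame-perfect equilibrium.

Solve by backward induction. Given q_I, the follower Talus maximises π_T = (331 - q_I - q_T)q_T - 45q_T.
Setting the follower's marginal profit to zero, 286 - q_I - 2q_T = 0, i.e. q_T = (286 - q_I)/2.
The leader anticipates this reaction. Substituting into P = 331 - Q gives P = 188 - (1/2)q_I, so π_I = (188 - (1/2)q_I)q_I - 45q_I.
The leader's first-order condition 143 - q_I = 0 yields q_I = 143.
Then q_T = (286 - 143)/2 = 143/2.

143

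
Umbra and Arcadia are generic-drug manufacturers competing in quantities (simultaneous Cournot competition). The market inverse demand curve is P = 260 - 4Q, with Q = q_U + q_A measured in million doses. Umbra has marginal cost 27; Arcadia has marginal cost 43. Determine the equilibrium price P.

110

Umbra's profit: π_U = (260 - 4Q)q_U - (27q_U). Setting ∂π_U/∂q_U = 0: 233 - 8q_U - 4(q_A) = 0.
Arcadia's first-order condition: 217 - 8q_A - 4(q_U) = 0.
So q_U = (233 - 4q_A)/8 and q_A = (217 - 4q_U)/8.
Substituting one into the other gives q_U = 83/4 and q_A = 67/4.
Total output Q = 75/2, so price P = 260 - 4·(75/2) = 110.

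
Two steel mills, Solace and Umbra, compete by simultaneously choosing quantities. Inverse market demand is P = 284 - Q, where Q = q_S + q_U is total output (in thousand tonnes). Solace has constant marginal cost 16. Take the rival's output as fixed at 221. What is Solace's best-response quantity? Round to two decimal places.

With the rival's output fixed at 221, Solace's profit is π_S = (284 - 221 - q_S)q_S - (16q_S) = (63 - q_S)q_S - (16q_S).
∂π_S/∂q_S = 47 - 2q_S = 0, so q_S = 47/2.

23.50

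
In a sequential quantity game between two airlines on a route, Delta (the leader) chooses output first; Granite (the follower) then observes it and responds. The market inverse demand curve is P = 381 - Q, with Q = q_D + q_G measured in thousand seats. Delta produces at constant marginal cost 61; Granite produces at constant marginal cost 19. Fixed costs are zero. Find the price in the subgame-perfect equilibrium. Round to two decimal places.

Solve by backward induction. Given q_D, the follower Granite maximises π_G = (381 - q_D - q_G)q_G - 19q_G.
∂π_G/∂q_G = 362 - q_D - 2q_G = 0 gives the reaction function q_G = (362 - q_D)/2.
The leader anticipates this reaction. Substituting into P = 381 - Q gives P = 200 - (1/2)q_D, so π_D = (200 - (1/2)q_D)q_D - 61q_D.
Maximising: ∂π_D/∂q_D = 139 - q_D = 0, giving q_D = 139.
Then q_G = (362 - 139)/2 = 223/2.
Total output Q = 501/2, so price P = 381 - 501/2 = 261/2.

130.50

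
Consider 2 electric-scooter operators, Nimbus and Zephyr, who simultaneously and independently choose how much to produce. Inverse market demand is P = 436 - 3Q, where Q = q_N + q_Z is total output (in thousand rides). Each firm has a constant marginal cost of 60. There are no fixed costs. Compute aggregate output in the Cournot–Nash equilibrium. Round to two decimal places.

83.56

A representative firm's profit is π_i = q_i(436 - 3Q) - 60q_i.
First-order condition (treating rivals' output as given): 376 - 6q_i - 3q_j = 0.
By symmetry each firm produces the same amount; substituting q_j = q_i yields q_i = 376/9.
Total output Q = 376/9 + 376/9 = 752/9.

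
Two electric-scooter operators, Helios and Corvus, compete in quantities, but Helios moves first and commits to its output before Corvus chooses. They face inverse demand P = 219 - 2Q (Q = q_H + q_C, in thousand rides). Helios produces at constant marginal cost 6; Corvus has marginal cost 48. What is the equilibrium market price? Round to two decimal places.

The follower Corvus best-responds to any q_H: π_C = (219 - 2Q)q_C - 48q_C.
Setting the follower's marginal profit to zero, 171 - 2q_H - 4q_C = 0, i.e. q_C = (171 - 2q_H)/4.
The leader anticipates this reaction. Substituting into P = 219 - 2Q gives P = 267/2 - q_H, so π_H = (267/2 - q_H)q_H - 6q_H.
Maximising: ∂π_H/∂q_H = 255/2 - 2q_H = 0, giving q_H = 255/4.
Then q_C = (171 - 2·(255/4))/4 = 87/8.
Total output Q = 597/8, so price P = 219 - 2·(597/8) = 279/4.

69.75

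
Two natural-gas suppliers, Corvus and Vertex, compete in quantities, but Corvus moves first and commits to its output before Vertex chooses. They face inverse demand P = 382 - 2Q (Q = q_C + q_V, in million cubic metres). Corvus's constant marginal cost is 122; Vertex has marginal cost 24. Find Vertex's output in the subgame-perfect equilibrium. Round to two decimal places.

Solve by backward induction. Given q_C, the follower Vertex maximises π_V = (382 - 2q_C - 2q_V)q_V - 24q_V.
Follower FOC: 358 - 2q_C - 4q_V = 0, so q_V(q_C) = (358 - 2q_C)/4.
Corvus substitutes q_V(q_C) into its own profit: π_C = q_C(382 - 2q_C - (358 - 2q_C)/2) - 122q_C = (203 - q_C)q_C - 122q_C.
Maximising: ∂π_C/∂q_C = 81 - 2q_C = 0, giving q_C = 81/2.
Then q_V = (358 - 2·(81/2))/4 = 277/4.

69.25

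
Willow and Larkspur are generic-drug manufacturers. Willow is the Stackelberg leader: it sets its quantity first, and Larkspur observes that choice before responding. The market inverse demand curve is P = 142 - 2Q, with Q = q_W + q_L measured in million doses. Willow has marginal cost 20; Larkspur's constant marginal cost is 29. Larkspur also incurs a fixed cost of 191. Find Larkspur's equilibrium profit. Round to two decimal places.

91.03

Solve by backward induction. Given q_W, the follower Larkspur maximises π_L = (142 - 2q_W - 2q_L)q_L - 29q_L.
Setting the follower's marginal profit to zero, 113 - 2q_W - 4q_L = 0, i.e. q_L = (113 - 2q_W)/4.
The leader anticipates this reaction. Substituting into P = 142 - 2Q gives P = 171/2 - q_W, so π_W = (171/2 - q_W)q_W - 20q_W.
The leader's first-order condition 131/2 - 2q_W = 0 yields q_W = 131/4.
Then q_L = (113 - 2·(131/4))/4 = 95/8.
Price P = 142 - 2·(357/8) = 211/4.
Larkspur's profit: (211/4 - 29)·(95/8) - 191 = 91.0313.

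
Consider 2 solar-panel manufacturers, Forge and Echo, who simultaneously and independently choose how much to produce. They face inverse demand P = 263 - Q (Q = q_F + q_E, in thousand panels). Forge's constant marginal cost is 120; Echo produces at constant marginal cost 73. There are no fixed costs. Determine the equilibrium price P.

Forge's profit: π_F = (263 - Q)q_F - (120q_F). Setting ∂π_F/∂q_F = 0: 143 - 2q_F - (q_E) = 0.
Echo's first-order condition: 190 - 2q_E - (q_F) = 0.
Rearranging gives the reaction functions q_F = (143 - q_E)/2 and q_E = (190 - q_F)/2.
Solving the pair: q_F = 32, q_E = 79.
Total output Q = 111, so price P = 263 - 111 = 152.

152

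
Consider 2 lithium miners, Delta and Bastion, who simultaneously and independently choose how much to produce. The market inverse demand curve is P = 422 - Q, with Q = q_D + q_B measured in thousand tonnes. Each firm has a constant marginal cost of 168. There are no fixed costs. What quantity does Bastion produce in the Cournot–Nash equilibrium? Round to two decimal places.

Each firm earns π_i = (422 - Q)q_i - 168q_i.
Setting ∂π_i/∂q_i = 0 with rivals' quantities fixed: 254 - 2q_i - q_j = 0.
With identical firms every q_j equals q_i, so q_j = q_i and 254 = 3q_i, giving q_i = 254/3.

84.67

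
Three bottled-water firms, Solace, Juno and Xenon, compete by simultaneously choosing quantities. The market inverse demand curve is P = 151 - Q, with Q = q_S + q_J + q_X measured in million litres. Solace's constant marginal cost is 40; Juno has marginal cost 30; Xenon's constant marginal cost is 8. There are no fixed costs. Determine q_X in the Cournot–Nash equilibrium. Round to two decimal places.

49.25

Solace's profit: π_S = (151 - Q)q_S - (40q_S). Setting ∂π_S/∂q_S = 0: 111 - 2q_S - (q_J + q_X) = 0.
Juno's first-order condition: 121 - 2q_J - (q_S + q_X) = 0.
Xenon's profit: π_X = (151 - Q)q_X - (8q_X). Setting ∂π_X/∂q_X = 0: 143 - 2q_X - (q_S + q_J) = 0.
Adding the 3 conditions: 375 − 2Q − 2Q = 0, i.e. Q = 375/4.
Back-substituting: q_S = (111 − 375/4) = 69/4, q_J = (121 − 375/4) = 109/4, q_X = (143 − 375/4) = 197/4.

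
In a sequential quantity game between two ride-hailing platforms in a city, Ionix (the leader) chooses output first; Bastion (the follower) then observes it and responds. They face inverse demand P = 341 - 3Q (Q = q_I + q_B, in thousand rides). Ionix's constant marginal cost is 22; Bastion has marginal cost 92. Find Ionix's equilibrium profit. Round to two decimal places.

The follower Bastion best-responds to any q_I: π_B = (341 - 3Q)q_B - 92q_B.
∂π_B/∂q_B = 249 - 3q_I - 6q_B = 0 gives the reaction function q_B = (249 - 3q_I)/6.
The leader anticipates this reaction. Substituting into P = 341 - 3Q gives P = 433/2 - (3/2)q_I, so π_I = (433/2 - (3/2)q_I)q_I - 22q_I.
Leader FOC: 389/2 - 3q_I = 0, so q_I = 389/6.
Then q_B = (249 - 3·(389/6))/6 = 109/12.
Price P = 341 - 3·(887/12) = 477/4.
Ionix's profit: (477/4 - 22)·(389/6) = 6305.0417.

6305.04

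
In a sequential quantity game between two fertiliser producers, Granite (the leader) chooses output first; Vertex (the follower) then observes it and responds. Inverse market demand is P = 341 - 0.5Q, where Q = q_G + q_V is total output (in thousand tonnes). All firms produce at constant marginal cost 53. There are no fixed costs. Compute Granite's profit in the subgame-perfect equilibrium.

20736

The follower Vertex best-responds to any q_G: π_V = (341 - 0.5Q)q_V - 53q_V.
∂π_V/∂q_V = 288 - (1/2)q_G - q_V = 0 gives the reaction function q_V = (288 - (1/2)q_G).
The leader anticipates this reaction. Substituting into P = 341 - 0.5Q gives P = 197 - (1/4)q_G, so π_G = (197 - (1/4)q_G)q_G - 53q_G.
Leader FOC: 144 - (1/2)q_G = 0, so q_G = 288.
Then q_V = (288 - (1/2)·288) = 144.
Price P = 341 - (1/2)·432 = 125.
Granite's profit: (125 - 53)·288 = 20736.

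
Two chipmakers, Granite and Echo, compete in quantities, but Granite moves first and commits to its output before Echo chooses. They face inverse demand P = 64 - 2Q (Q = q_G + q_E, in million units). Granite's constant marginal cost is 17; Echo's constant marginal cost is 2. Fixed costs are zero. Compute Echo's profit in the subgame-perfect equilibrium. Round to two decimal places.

264.50

Solve by backward induction. Given q_G, the follower Echo maximises π_E = (64 - 2q_G - 2q_E)q_E - 2q_E.
Setting the follower's marginal profit to zero, 62 - 2q_G - 4q_E = 0, i.e. q_E = (62 - 2q_G)/4.
Granite substitutes q_E(q_G) into its own profit: π_G = q_G(64 - 2q_G - (62 - 2q_G)/2) - 17q_G = (33 - q_G)q_G - 17q_G.
Maximising: ∂π_G/∂q_G = 16 - 2q_G = 0, giving q_G = 8.
Then q_E = (62 - 2·8)/4 = 23/2.
Price P = 64 - 2·(39/2) = 25.
Echo's profit: (25 - 2)·(23/2) = 529/2.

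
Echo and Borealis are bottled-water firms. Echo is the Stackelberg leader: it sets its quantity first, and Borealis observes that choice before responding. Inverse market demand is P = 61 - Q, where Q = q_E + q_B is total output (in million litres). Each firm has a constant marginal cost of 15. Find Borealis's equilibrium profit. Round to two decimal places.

132.25

Solve by backward induction. Given q_E, the follower Borealis maximises π_B = (61 - q_E - q_B)q_B - 15q_B.
Follower FOC: 46 - q_E - 2q_B = 0, so q_B(q_E) = (46 - q_E)/2.
The leader anticipates this reaction. Substituting into P = 61 - Q gives P = 38 - (1/2)q_E, so π_E = (38 - (1/2)q_E)q_E - 15q_E.
Maximising: ∂π_E/∂q_E = 23 - q_E = 0, giving q_E = 23.
Then q_B = (46 - 23)/2 = 23/2.
Price P = 61 - 69/2 = 53/2.
Borealis's profit: (53/2 - 15)·(23/2) = 529/4.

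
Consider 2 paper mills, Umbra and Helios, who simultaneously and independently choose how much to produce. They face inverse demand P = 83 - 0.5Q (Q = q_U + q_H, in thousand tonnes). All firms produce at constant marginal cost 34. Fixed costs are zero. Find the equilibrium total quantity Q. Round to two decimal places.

65.33

A representative firm's profit is π_i = q_i(83 - 0.5Q) - 34q_i.
First-order condition (treating rivals' output as given): 49 - q_i - (1/2)q_j = 0.
With identical firms every q_j equals q_i, so q_j = q_i and 49 = (3/2)q_i, giving q_i = 98/3.
Total output Q = 98/3 + 98/3 = 196/3.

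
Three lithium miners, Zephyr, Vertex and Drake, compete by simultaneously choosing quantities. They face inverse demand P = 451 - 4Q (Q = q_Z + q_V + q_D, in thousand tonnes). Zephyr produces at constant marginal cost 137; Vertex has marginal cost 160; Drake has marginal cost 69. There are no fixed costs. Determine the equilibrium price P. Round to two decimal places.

204.25

Zephyr's profit: π_Z = (451 - 4Q)q_Z - (137q_Z). Setting ∂π_Z/∂q_Z = 0: 314 - 8q_Z - 4(q_V + q_D) = 0.
Vertex's first-order condition: 291 - 8q_V - 4(q_Z + q_D) = 0.
Drake's profit: π_D = (451 - 4Q)q_D - (69q_D). Setting ∂π_D/∂q_D = 0: 382 - 8q_D - 4(q_Z + q_V) = 0.
Adding the 3 conditions: 987 − 8Q − 8Q = 0, i.e. Q = 987/16.
Back-substituting: q_Z = (314 − 987/4)/4 = 269/16, q_V = (291 − 987/4)/4 = 177/16, q_D = (382 − 987/4)/4 = 541/16.
Total output Q = 987/16, so price P = 451 - 4·(987/16) = 817/4.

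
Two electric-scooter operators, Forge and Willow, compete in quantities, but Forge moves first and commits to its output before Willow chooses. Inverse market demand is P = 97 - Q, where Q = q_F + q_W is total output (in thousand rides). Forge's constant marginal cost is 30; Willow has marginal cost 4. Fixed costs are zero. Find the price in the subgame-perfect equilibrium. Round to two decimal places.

40.25

Solve by backward induction. Given q_F, the follower Willow maximises π_W = (97 - q_F - q_W)q_W - 4q_W.
Follower FOC: 93 - q_F - 2q_W = 0, so q_W(q_F) = (93 - q_F)/2.
Forge substitutes q_W(q_F) into its own profit: π_F = q_F(97 - q_F - (93 - q_F)/2) - 30q_F = (101/2 - (1/2)q_F)q_F - 30q_F.
Maximising: ∂π_F/∂q_F = 41/2 - q_F = 0, giving q_F = 41/2.
Then q_W = (93 - 41/2)/2 = 145/4.
Total output Q = 227/4, so price P = 97 - 227/4 = 161/4.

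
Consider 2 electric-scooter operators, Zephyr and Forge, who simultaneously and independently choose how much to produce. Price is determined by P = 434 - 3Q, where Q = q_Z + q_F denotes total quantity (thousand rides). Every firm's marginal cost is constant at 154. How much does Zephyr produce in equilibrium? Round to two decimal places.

A representative firm's profit is π_i = q_i(434 - 3Q) - 154q_i.
Setting ∂π_i/∂q_i = 0 with rivals' quantities fixed: 280 - 6q_i - 3q_j = 0.
By symmetry each firm produces the same amount; substituting q_j = q_i yields q_i = 280/9.

31.11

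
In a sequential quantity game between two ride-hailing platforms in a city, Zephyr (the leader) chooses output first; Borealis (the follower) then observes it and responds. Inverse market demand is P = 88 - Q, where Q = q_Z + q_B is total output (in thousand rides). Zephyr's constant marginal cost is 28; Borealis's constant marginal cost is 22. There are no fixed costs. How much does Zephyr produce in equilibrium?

Solve by backward induction. Given q_Z, the follower Borealis maximises π_B = (88 - q_Z - q_B)q_B - 22q_B.
∂π_B/∂q_B = 66 - q_Z - 2q_B = 0 gives the reaction function q_B = (66 - q_Z)/2.
Zephyr substitutes q_B(q_Z) into its own profit: π_Z = q_Z(88 - q_Z - (66 - q_Z)/2) - 28q_Z = (55 - (1/2)q_Z)q_Z - 28q_Z.
Maximising: ∂π_Z/∂q_Z = 27 - q_Z = 0, giving q_Z = 27.
Then q_B = (66 - 27)/2 = 39/2.

27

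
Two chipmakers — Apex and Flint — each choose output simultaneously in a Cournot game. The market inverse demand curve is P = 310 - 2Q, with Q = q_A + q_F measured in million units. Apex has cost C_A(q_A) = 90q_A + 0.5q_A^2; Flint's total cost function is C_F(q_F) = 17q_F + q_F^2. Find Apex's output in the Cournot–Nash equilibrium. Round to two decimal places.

Apex's profit: π_A = (310 - 2Q)q_A - (90q_A + (1/2)q_A²). Setting ∂π_A/∂q_A = 0: 220 - 5q_A - 2(q_F) = 0.
Flint's profit: π_F = (310 - 2Q)q_F - (17q_F + q_F²). Setting ∂π_F/∂q_F = 0: 293 - 6q_F - 2(q_A) = 0.
So q_A = (220 - 2q_F)/5 and q_F = (293 - 2q_A)/6.
Substituting one into the other gives q_A = 367/13 and q_F = 1025/26.

28.23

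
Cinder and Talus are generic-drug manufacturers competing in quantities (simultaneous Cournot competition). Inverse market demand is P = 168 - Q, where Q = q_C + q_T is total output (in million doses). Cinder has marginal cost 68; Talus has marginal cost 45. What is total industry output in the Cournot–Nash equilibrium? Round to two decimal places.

Cinder's profit: π_C = (168 - Q)q_C - (68q_C). Setting ∂π_C/∂q_C = 0: 100 - 2q_C - (q_T) = 0.
Talus's first-order condition: 123 - 2q_T - (q_C) = 0.
So q_C = (100 - q_T)/2 and q_T = (123 - q_C)/2.
Solving the pair: q_C = 77/3, q_T = 146/3.
Total output Q = 77/3 + 146/3 = 223/3.

74.33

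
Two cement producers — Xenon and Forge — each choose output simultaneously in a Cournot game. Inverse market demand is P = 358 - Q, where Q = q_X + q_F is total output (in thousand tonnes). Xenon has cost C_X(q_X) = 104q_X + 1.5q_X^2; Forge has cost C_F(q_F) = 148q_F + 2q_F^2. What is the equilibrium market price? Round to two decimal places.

Xenon's profit: π_X = (358 - Q)q_X - (104q_X + (3/2)q_X²). Setting ∂π_X/∂q_X = 0: 254 - 5q_X - (q_F) = 0.
Forge's first-order condition: 210 - 6q_F - (q_X) = 0.
Best responses: q_X = (254 - q_F)/5, q_F = (210 - q_X)/6.
Substituting one into the other gives q_X = 1314/29 and q_F = 796/29.
Total output Q = 72.7586, so price P = 358 - 72.7586 = 285.2414.

285.24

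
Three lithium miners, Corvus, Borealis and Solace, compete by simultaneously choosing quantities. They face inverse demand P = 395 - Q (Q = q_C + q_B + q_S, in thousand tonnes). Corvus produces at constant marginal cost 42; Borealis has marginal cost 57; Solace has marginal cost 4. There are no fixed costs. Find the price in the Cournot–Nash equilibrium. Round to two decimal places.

Corvus's profit: π_C = (395 - Q)q_C - (42q_C). Setting ∂π_C/∂q_C = 0: 353 - 2q_C - (q_B + q_S) = 0.
Borealis's first-order condition: 338 - 2q_B - (q_C + q_S) = 0.
Solace's first-order condition: 391 - 2q_S - (q_C + q_B) = 0.
Adding the 3 conditions: 1082 − 2Q − 2Q = 0, i.e. Q = 541/2.
Back-substituting: q_C = (353 − 541/2) = 165/2, q_B = (338 − 541/2) = 135/2, q_S = (391 − 541/2) = 241/2.
Total output Q = 541/2, so price P = 395 - 541/2 = 249/2.

124.50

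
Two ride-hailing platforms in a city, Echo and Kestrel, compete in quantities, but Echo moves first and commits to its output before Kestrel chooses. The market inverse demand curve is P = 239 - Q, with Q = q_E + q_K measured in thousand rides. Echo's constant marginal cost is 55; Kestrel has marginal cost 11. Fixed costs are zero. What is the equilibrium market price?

90

Solve by backward induction. Given q_E, the follower Kestrel maximises π_K = (239 - q_E - q_K)q_K - 11q_K.
Follower FOC: 228 - q_E - 2q_K = 0, so q_K(q_E) = (228 - q_E)/2.
The leader anticipates this reaction. Substituting into P = 239 - Q gives P = 125 - (1/2)q_E, so π_E = (125 - (1/2)q_E)q_E - 55q_E.
Leader FOC: 70 - q_E = 0, so q_E = 70.
Then q_K = (228 - 70)/2 = 79.
Total output Q = 149, so price P = 239 - 149 = 90.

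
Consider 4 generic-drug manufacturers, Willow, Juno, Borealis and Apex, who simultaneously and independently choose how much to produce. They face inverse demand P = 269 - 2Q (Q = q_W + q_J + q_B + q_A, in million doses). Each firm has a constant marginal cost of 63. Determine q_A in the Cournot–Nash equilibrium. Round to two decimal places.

Each firm earns π_i = (269 - 2Q)q_i - 63q_i.
First-order condition (treating rivals' output as given): 206 - 4q_i - 2·Σ_{j≠i} q_j = 0.
With identical firms every q_j equals q_i, so Σ_{j≠i} q_j = 3q_i and 206 = 10q_i, giving q_i = 103/5.

20.60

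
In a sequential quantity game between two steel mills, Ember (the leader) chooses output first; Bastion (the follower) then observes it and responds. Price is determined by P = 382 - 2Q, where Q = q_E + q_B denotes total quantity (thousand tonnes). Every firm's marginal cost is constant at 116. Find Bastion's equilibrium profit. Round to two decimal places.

The follower Bastion best-responds to any q_E: π_B = (382 - 2Q)q_B - 116q_B.
Setting the follower's marginal profit to zero, 266 - 2q_E - 4q_B = 0, i.e. q_B = (266 - 2q_E)/4.
The leader anticipates this reaction. Substituting into P = 382 - 2Q gives P = 249 - q_E, so π_E = (249 - q_E)q_E - 116q_E.
Leader FOC: 133 - 2q_E = 0, so q_E = 133/2.
Then q_B = (266 - 2·(133/2))/4 = 133/4.
Price P = 382 - 2·(399/4) = 365/2.
Bastion's profit: (365/2 - 116)·(133/4) = 2211.1250.

2211.13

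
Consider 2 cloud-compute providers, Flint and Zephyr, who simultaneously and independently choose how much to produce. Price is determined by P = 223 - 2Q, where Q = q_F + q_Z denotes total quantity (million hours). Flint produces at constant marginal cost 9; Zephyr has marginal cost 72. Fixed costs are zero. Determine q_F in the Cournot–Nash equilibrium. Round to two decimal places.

Flint's profit: π_F = (223 - 2Q)q_F - (9q_F). Setting ∂π_F/∂q_F = 0: 214 - 4q_F - 2(q_Z) = 0.
Zephyr's profit: π_Z = (223 - 2Q)q_Z - (72q_Z). Setting ∂π_Z/∂q_Z = 0: 151 - 4q_Z - 2(q_F) = 0.
So q_F = (214 - 2q_Z)/4 and q_Z = (151 - 2q_F)/4.
Substituting one into the other gives q_F = 277/6 and q_Z = 44/3.

46.17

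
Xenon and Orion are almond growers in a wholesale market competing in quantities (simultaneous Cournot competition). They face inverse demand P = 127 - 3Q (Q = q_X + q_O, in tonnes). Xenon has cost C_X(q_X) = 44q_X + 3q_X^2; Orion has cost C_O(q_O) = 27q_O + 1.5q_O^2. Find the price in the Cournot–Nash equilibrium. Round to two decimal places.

84.64

Xenon's profit: π_X = (127 - 3Q)q_X - (44q_X + 3q_X²). Setting ∂π_X/∂q_X = 0: 83 - 12q_X - 3(q_O) = 0.
Orion's profit: π_O = (127 - 3Q)q_O - (27q_O + (3/2)q_O²). Setting ∂π_O/∂q_O = 0: 100 - 9q_O - 3(q_X) = 0.
So q_X = (83 - 3q_O)/12 and q_O = (100 - 3q_X)/9.
Substituting one into the other gives q_X = 149/33 and q_O = 317/33.
Total output Q = 466/33, so price P = 127 - 3·(466/33) = 931/11.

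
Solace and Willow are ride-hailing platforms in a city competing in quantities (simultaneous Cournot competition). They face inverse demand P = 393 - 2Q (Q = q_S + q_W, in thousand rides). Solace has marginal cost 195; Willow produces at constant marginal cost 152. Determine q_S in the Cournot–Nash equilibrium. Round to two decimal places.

Solace's profit: π_S = (393 - 2Q)q_S - (195q_S). Setting ∂π_S/∂q_S = 0: 198 - 4q_S - 2(q_W) = 0.
Willow's profit: π_W = (393 - 2Q)q_W - (152q_W). Setting ∂π_W/∂q_W = 0: 241 - 4q_W - 2(q_S) = 0.
Best responses: q_S = (198 - 2q_W)/4, q_W = (241 - 2q_S)/4.
Substituting one into the other gives q_S = 155/6 and q_W = 142/3.

25.83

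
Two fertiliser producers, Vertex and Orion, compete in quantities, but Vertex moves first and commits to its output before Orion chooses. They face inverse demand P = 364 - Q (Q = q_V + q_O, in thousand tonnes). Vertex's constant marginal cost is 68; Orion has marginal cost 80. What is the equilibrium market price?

145

The follower Orion best-responds to any q_V: π_O = (364 - Q)q_O - 80q_O.
Follower FOC: 284 - q_V - 2q_O = 0, so q_O(q_V) = (284 - q_V)/2.
Vertex substitutes q_O(q_V) into its own profit: π_V = q_V(364 - q_V - (284 - q_V)/2) - 68q_V = (222 - (1/2)q_V)q_V - 68q_V.
The leader's first-order condition 154 - q_V = 0 yields q_V = 154.
Then q_O = (284 - 154)/2 = 65.
Total output Q = 219, so price P = 364 - 219 = 145.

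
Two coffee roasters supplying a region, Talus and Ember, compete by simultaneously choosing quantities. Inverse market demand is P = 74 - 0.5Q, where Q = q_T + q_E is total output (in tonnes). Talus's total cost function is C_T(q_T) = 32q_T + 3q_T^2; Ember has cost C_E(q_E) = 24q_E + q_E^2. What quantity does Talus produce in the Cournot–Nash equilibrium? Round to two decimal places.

4.87

Talus's profit: π_T = (74 - 0.5Q)q_T - (32q_T + 3q_T²). Setting ∂π_T/∂q_T = 0: 42 - 7q_T - (1/2)(q_E) = 0.
Ember's profit: π_E = (74 - 0.5Q)q_E - (24q_E + q_E²). Setting ∂π_E/∂q_E = 0: 50 - 3q_E - (1/2)(q_T) = 0.
So q_T = (42 - (1/2)q_E)/7 and q_E = (50 - (1/2)q_T)/3.
Solving the pair: q_T = 404/83, q_E = 1316/83.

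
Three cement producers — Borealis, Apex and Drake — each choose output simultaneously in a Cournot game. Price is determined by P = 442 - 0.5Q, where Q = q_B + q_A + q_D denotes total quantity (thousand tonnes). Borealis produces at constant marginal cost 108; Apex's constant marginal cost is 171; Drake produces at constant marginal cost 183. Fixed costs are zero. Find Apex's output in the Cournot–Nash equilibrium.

110

Borealis's profit: π_B = (442 - 0.5Q)q_B - (108q_B). Setting ∂π_B/∂q_B = 0: 334 - q_B - (1/2)(q_A + q_D) = 0.
Apex's profit: π_A = (442 - 0.5Q)q_A - (171q_A). Setting ∂π_A/∂q_A = 0: 271 - q_A - (1/2)(q_B + q_D) = 0.
Drake's first-order condition: 259 - q_D - (1/2)(q_B + q_A) = 0.
Adding the 3 conditions: 864 − Q − Q = 0, i.e. Q = 432.
Back-substituting: q_B = (334 − 216)/(1/2) = 236, q_A = (271 − 216)/(1/2) = 110, q_D = (259 − 216)/(1/2) = 86.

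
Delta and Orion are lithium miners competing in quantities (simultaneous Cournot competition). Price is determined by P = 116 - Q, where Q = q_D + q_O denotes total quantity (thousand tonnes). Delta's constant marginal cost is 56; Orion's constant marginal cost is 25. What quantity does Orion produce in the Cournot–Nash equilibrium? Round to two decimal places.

40.67

Delta's profit: π_D = (116 - Q)q_D - (56q_D). Setting ∂π_D/∂q_D = 0: 60 - 2q_D - (q_O) = 0.
Orion's first-order condition: 91 - 2q_O - (q_D) = 0.
So q_D = (60 - q_O)/2 and q_O = (91 - q_D)/2.
Substituting one into the other gives q_D = 29/3 and q_O = 122/3.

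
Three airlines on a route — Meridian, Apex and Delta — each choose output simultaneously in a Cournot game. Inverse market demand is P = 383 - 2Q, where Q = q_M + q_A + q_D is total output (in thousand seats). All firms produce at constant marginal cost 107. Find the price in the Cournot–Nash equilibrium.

176

Each firm earns π_i = (383 - 2Q)q_i - 107q_i.
First-order condition (treating rivals' output as given): 276 - 4q_i - 2·Σ_{j≠i} q_j = 0.
With identical firms every q_j equals q_i, so Σ_{j≠i} q_j = 2q_i and 276 = 8q_i, giving q_i = 69/2.
Total output Q = 207/2, so price P = 383 - 2·(207/2) = 176.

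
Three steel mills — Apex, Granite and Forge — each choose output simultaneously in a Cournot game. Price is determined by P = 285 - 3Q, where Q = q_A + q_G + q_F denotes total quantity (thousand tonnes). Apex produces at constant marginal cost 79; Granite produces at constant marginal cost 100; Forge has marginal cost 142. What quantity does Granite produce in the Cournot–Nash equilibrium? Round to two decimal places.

Apex's profit: π_A = (285 - 3Q)q_A - (79q_A). Setting ∂π_A/∂q_A = 0: 206 - 6q_A - 3(q_G + q_F) = 0.
Granite's first-order condition: 185 - 6q_G - 3(q_A + q_F) = 0.
Forge's first-order condition: 143 - 6q_F - 3(q_A + q_G) = 0.
Summing all 3 equations gives 534 − 12Q = 0, hence Q = 89/2.
Back-substituting: q_A = (206 − 267/2)/3 = 145/6, q_G = (185 − 267/2)/3 = 103/6, q_F = (143 − 267/2)/3 = 19/6.

17.17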